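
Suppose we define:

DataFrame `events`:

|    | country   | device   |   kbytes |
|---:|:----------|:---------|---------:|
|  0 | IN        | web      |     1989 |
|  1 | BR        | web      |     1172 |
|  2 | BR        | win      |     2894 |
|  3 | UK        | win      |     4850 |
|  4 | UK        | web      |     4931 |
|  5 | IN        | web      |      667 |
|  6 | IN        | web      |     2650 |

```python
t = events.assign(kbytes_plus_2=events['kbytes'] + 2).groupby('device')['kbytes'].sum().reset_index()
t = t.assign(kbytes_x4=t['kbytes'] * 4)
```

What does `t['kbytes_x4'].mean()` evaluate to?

38306.0

add column kbytes_plus_2 = events['kbytes'] + 2:
  country device  kbytes  kbytes_plus_2
0      IN    web    1989           1991
1      BR    web    1172           1174
2      BR    win    2894           2896
3      UK    win    4850           4852
4      UK    web    4931           4933
5      IN    web     667            669
6      IN    web    2650           2652
group by device, sum of kbytes:
device
web    11409
win     7744
Name: kbytes, dtype: int64
reset_index():
  device  kbytes
0    web   11409
1    win    7744
add column kbytes_x4 = t['kbytes'] * 4:
  device  kbytes  kbytes_x4
0    web   11409      45636
1    win    7744      30976
Hence 38306.0.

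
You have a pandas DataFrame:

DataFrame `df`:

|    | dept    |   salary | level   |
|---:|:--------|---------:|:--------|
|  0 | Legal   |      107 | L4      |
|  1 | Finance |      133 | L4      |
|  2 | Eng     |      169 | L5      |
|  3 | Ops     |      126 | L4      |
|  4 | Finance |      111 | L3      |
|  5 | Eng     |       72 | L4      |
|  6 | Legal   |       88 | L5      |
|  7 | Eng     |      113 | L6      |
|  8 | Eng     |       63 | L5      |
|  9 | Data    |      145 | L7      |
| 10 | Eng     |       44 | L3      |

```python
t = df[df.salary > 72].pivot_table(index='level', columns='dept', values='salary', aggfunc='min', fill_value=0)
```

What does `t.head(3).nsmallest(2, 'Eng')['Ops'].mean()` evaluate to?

63.0

filter rows where salary > 72:
      dept  salary level
0    Legal     107    L4
1  Finance     133    L4
2      Eng     169    L5
3      Ops     126    L4
4  Finance     111    L3
6    Legal      88    L5
7      Eng     113    L6
9     Data     145    L7
pivot: rows=level, cols=dept, min(salary):
dept   Data  Eng  Finance  Legal  Ops
level                                
L3        0    0      111      0    0
L4        0    0      133    107  126
L5        0  169        0     88    0
L6        0  113        0      0    0
L7      145    0        0      0    0
take first 3 rows:
dept   Data  Eng  Finance  Legal  Ops
level                                
L3        0    0      111      0    0
L4        0    0      133    107  126
L5        0  169        0     88    0
take 2 rows with smallest Eng:
dept   Data  Eng  Finance  Legal  Ops
level                                
L3        0    0      111      0    0
L4        0    0      133    107  126
Hence 63.0.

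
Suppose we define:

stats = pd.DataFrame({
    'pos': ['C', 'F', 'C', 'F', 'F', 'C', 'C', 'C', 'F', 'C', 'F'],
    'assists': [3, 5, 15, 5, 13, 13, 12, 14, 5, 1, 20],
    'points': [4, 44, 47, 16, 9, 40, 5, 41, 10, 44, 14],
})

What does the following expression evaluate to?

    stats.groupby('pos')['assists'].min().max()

group by pos, min of assists:
pos
C    1
F    5
Name: assists, dtype: int64
Taking the max of the resulting series gives 5.

5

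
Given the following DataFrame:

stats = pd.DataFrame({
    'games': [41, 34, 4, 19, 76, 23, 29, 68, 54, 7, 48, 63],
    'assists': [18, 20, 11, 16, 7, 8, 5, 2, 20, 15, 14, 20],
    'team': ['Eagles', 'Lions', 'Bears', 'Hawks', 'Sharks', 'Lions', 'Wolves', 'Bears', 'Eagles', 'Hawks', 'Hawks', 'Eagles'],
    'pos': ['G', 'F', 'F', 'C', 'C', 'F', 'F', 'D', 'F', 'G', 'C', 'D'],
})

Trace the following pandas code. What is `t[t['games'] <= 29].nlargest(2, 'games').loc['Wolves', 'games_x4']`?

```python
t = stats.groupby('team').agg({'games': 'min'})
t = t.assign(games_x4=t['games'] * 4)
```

116

group by team, min of games:
        games
team         
Bears       4
Eagles     41
Hawks       7
Lions      23
Sharks     76
Wolves     29
add column games_x4 = t['games'] * 4:
        games  games_x4
team                   
Bears       4        16
Eagles     41       164
Hawks       7        28
Lions      23        92
Sharks     76       304
Wolves     29       116
filter rows where games <= 29:
        games  games_x4
team                   
Bears       4        16
Hawks       7        28
Lions      23        92
Wolves     29       116
take 2 rows with largest games:
        games  games_x4
team                   
Wolves     29       116
Lions      23        92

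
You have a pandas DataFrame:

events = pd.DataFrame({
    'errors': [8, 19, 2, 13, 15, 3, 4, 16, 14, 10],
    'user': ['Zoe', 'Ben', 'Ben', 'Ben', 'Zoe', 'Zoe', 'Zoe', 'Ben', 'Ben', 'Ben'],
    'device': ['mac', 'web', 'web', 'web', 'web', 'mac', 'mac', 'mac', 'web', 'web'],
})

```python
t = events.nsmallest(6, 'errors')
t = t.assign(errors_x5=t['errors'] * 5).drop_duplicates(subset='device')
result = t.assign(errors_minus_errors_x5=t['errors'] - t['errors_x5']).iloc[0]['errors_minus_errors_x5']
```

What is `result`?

take 6 rows with smallest errors:
   errors user device
2       2  Ben    web
5       3  Zoe    mac
6       4  Zoe    mac
0       8  Zoe    mac
9      10  Ben    web
3      13  Ben    web
add column errors_x5 = t['errors'] * 5:
   errors user device  errors_x5
2       2  Ben    web         10
5       3  Zoe    mac         15
6       4  Zoe    mac         20
0       8  Zoe    mac         40
9      10  Ben    web         50
3      13  Ben    web         65
drop duplicate device (keep=first):
   errors user device  errors_x5
2       2  Ben    web         10
5       3  Zoe    mac         15
add column errors_minus_errors_x5 = t['errors'] - t['errors_x5']:
   errors user device  errors_x5  errors_minus_errors_x5
2       2  Ben    web         10                      -8
5       3  Zoe    mac         15                     -12
Taking the value at position 0, column 'errors_minus_errors_x5' gives -8.

-8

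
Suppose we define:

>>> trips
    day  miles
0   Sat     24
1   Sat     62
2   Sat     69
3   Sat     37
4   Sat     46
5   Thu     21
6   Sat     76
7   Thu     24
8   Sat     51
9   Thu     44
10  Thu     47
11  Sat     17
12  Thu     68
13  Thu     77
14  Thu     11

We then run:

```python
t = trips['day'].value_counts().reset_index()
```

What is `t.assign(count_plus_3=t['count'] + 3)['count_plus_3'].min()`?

value_counts of day:
day
Sat    8
Thu    7
Name: count, dtype: int64
reset_index():
   day  count
0  Sat      8
1  Thu      7
add column count_plus_3 = t['count'] + 3:
   day  count  count_plus_3
0  Sat      8            11
1  Thu      7            10
Taking the min of column 'count_plus_3' gives 10.

10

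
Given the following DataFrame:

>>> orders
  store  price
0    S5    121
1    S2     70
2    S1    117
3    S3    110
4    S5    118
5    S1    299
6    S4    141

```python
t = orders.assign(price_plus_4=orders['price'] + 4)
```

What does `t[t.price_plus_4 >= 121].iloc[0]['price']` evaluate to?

add column price_plus_4 = orders['price'] + 4:
  store  price  price_plus_4
0    S5    121           125
1    S2     70            74
2    S1    117           121
3    S3    110           114
4    S5    118           122
5    S1    299           303
6    S4    141           145
filter rows where price_plus_4 >= 121:
  store  price  price_plus_4
0    S5    121           125
2    S1    117           121
4    S5    118           122
5    S1    299           303
6    S4    141           145
value at position 0, column 'price' → 121

121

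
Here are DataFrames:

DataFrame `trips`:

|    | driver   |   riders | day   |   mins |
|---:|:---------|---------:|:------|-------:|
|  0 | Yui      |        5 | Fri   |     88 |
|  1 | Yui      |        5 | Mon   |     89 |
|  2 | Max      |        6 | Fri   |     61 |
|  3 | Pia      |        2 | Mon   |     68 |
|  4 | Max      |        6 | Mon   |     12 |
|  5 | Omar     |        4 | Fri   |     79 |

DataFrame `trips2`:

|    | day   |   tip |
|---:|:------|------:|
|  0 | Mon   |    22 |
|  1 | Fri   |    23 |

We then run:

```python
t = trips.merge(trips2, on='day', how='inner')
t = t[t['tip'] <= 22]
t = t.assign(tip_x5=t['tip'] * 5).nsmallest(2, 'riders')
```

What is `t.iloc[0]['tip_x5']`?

110

merge on 'day' (how='inner') → 6 rows:
  driver  riders  day  mins  tip
0    Yui       5  Fri    88   23
1    Yui       5  Mon    89   22
2    Max       6  Fri    61   23
3    Pia       2  Mon    68   22
4    Max       6  Mon    12   22
5   Omar       4  Fri    79   23
filter rows where tip <= 22:
  driver  riders  day  mins  tip
1    Yui       5  Mon    89   22
3    Pia       2  Mon    68   22
4    Max       6  Mon    12   22
add column tip_x5 = t['tip'] * 5:
  driver  riders  day  mins  tip  tip_x5
1    Yui       5  Mon    89   22     110
3    Pia       2  Mon    68   22     110
4    Max       6  Mon    12   22     110
take 2 rows with smallest riders:
  driver  riders  day  mins  tip  tip_x5
3    Pia       2  Mon    68   22     110
1    Yui       5  Mon    89   22     110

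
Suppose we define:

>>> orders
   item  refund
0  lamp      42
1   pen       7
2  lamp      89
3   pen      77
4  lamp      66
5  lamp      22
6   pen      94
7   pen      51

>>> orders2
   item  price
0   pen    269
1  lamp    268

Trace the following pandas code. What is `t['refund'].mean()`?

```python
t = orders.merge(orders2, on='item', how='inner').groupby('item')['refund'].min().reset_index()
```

14.5

merge on 'item' (how='inner') → 8 rows:
   item  refund  price
0  lamp      42    268
1   pen       7    269
2  lamp      89    268
3   pen      77    269
4  lamp      66    268
5  lamp      22    268
6   pen      94    269
7   pen      51    269
group by item, min of refund:
item
lamp    22
pen      7
Name: refund, dtype: int64
reset_index():
   item  refund
0  lamp      22
1   pen       7
Hence 14.5.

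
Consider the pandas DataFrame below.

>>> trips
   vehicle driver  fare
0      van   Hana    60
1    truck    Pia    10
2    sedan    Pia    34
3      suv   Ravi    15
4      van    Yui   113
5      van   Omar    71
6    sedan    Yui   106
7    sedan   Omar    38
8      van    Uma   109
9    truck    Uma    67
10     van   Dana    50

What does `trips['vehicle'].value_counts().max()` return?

value_counts of vehicle:
vehicle
van      5
sedan    3
truck    2
suv      1
Name: count, dtype: int64
Taking the max of the resulting series gives 5.

5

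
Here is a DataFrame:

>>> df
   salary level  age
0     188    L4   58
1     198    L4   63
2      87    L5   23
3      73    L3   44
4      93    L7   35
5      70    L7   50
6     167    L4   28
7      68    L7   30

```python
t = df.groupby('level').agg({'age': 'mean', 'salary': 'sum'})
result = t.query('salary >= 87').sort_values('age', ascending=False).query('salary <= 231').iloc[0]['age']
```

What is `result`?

38.3333333333

group by level: mean(age), sum(salary):
             age  salary
level                   
L3     44.000000      73
L4     49.666667     553
L5     23.000000      87
L7     38.333333     231
filter rows where salary >= 87:
             age  salary
level                   
L4     49.666667     553
L5     23.000000      87
L7     38.333333     231
sort by age descending:
             age  salary
level                   
L4     49.666667     553
L7     38.333333     231
L5     23.000000      87
filter rows where salary <= 231:
             age  salary
level                   
L7     38.333333     231
L5     23.000000      87
Reading off the value at position 0, column 'age', we get 38.3333333333.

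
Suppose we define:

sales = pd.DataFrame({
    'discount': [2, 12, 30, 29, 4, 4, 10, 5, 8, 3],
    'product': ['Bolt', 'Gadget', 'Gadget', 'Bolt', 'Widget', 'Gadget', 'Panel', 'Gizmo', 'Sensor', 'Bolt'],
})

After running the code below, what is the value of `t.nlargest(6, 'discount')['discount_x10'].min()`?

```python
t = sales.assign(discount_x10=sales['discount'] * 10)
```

add column discount_x10 = sales['discount'] * 10:
   discount product  discount_x10
0         2    Bolt            20
1        12  Gadget           120
2        30  Gadget           300
3        29    Bolt           290
4         4  Widget            40
5         4  Gadget            40
6        10   Panel           100
7         5   Gizmo            50
8         8  Sensor            80
9         3    Bolt            30
take 6 rows with largest discount:
   discount product  discount_x10
2        30  Gadget           300
3        29    Bolt           290
1        12  Gadget           120
6        10   Panel           100
8         8  Sensor            80
7         5   Gizmo            50
Reading off the min of column 'discount_x10', we get 50.

50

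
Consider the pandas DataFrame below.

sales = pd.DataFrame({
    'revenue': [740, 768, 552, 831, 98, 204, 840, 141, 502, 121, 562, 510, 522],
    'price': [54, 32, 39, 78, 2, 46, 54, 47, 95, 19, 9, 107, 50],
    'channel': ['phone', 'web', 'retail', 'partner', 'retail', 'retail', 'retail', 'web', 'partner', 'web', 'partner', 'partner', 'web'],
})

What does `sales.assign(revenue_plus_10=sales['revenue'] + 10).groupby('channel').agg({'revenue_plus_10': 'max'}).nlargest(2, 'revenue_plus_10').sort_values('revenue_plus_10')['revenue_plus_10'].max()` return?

850

add column revenue_plus_10 = sales['revenue'] + 10:
    revenue  price  channel  revenue_plus_10
0       740     54    phone              750
1       768     32      web              778
2       552     39   retail              562
3       831     78  partner              841
4        98      2   retail              108
5       204     46   retail              214
6       840     54   retail              850
7       141     47      web              151
8       502     95  partner              512
9       121     19      web              131
10      562      9  partner              572
11      510    107  partner              520
12      522     50      web              532
group by channel, max of revenue_plus_10:
         revenue_plus_10
channel                 
partner              841
phone                750
retail               850
web                  778
take 2 rows with largest revenue_plus_10:
         revenue_plus_10
channel                 
retail               850
partner              841
sort by revenue_plus_10:
         revenue_plus_10
channel                 
partner              841
retail               850
So max() = 850.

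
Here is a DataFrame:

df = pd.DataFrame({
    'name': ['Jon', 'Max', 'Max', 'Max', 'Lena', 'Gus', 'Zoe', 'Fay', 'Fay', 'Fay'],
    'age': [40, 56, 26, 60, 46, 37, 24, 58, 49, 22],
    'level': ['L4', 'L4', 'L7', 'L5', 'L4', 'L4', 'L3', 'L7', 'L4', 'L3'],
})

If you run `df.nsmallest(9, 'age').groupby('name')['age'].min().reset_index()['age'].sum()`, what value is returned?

195

take 9 rows with smallest age:
   name  age level
9   Fay   22    L3
6   Zoe   24    L3
2   Max   26    L7
5   Gus   37    L4
0   Jon   40    L4
4  Lena   46    L4
8   Fay   49    L4
1   Max   56    L4
7   Fay   58    L7
group by name, min of age:
name
Fay     22
Gus     37
Jon     40
Lena    46
Max     26
Zoe     24
Name: age, dtype: int64
reset_index():
   name  age
0   Fay   22
1   Gus   37
2   Jon   40
3  Lena   46
4   Max   26
5   Zoe   24
So sum() = 195.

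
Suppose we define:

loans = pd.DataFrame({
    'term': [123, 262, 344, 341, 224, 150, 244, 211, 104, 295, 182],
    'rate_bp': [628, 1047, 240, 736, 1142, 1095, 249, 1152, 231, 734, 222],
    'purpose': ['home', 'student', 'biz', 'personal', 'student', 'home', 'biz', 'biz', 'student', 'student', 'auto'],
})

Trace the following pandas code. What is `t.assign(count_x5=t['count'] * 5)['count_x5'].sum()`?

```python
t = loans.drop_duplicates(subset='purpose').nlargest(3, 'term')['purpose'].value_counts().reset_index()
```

drop duplicate purpose (keep=first):
    term  rate_bp   purpose
0    123      628      home
1    262     1047   student
2    344      240       biz
3    341      736  personal
10   182      222      auto
take 3 rows with largest term:
   term  rate_bp   purpose
2   344      240       biz
3   341      736  personal
1   262     1047   student
value_counts of purpose:
purpose
biz         1
personal    1
student     1
Name: count, dtype: int64
reset_index():
    purpose  count
0       biz      1
1  personal      1
2   student      1
add column count_x5 = t['count'] * 5:
    purpose  count  count_x5
0       biz      1         5
1  personal      1         5
2   student      1         5
The sum of column 'count_x5' is 15.

15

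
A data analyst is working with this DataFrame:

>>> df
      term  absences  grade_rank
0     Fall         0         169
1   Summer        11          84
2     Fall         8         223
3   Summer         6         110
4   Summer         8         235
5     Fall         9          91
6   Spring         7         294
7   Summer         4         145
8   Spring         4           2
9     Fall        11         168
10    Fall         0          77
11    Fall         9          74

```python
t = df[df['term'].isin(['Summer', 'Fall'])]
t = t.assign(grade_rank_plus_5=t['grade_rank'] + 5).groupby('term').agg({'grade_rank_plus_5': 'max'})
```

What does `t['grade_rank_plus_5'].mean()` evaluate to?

filter rows where term in ['Summer', 'Fall']:
      term  absences  grade_rank
0     Fall         0         169
1   Summer        11          84
2     Fall         8         223
3   Summer         6         110
4   Summer         8         235
5     Fall         9          91
7   Summer         4         145
9     Fall        11         168
10    Fall         0          77
11    Fall         9          74
add column grade_rank_plus_5 = t['grade_rank'] + 5:
      term  absences  grade_rank  grade_rank_plus_5
0     Fall         0         169                174
1   Summer        11          84                 89
2     Fall         8         223                228
3   Summer         6         110                115
4   Summer         8         235                240
5     Fall         9          91                 96
7   Summer         4         145                150
9     Fall        11         168                173
10    Fall         0          77                 82
11    Fall         9          74                 79
group by term, max of grade_rank_plus_5:
        grade_rank_plus_5
term                     
Fall                  228
Summer                240
Finally, mean of column 'grade_rank_plus_5' = 234.0.

234.0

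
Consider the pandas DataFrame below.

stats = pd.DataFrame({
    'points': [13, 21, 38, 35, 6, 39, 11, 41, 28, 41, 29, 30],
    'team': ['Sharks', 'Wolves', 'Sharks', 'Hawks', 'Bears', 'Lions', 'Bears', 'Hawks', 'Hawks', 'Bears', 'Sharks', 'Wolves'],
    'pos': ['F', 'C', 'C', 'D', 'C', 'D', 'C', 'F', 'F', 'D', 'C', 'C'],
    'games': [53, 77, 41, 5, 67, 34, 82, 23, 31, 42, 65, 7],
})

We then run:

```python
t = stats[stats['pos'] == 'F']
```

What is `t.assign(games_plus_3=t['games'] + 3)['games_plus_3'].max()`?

filter rows where pos == 'F':
   points    team pos  games
0      13  Sharks   F     53
7      41   Hawks   F     23
8      28   Hawks   F     31
add column games_plus_3 = t['games'] + 3:
   points    team pos  games  games_plus_3
0      13  Sharks   F     53            56
7      41   Hawks   F     23            26
8      28   Hawks   F     31            34

56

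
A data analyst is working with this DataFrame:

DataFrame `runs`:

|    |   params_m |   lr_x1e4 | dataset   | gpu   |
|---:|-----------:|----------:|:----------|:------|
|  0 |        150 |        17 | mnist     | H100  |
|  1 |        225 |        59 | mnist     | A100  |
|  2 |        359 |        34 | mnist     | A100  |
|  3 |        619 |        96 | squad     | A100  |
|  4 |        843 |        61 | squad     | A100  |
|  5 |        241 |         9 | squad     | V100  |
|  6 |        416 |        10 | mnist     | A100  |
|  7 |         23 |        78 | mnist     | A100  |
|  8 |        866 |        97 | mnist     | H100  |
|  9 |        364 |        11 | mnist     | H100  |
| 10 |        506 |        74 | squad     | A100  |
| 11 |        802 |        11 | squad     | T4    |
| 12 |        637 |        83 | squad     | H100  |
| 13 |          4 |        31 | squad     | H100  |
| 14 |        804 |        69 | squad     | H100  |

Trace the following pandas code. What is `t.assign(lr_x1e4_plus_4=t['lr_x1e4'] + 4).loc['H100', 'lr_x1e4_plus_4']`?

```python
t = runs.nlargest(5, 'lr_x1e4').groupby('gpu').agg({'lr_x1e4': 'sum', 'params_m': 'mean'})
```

take 5 rows with largest lr_x1e4:
    params_m  lr_x1e4 dataset   gpu
8        866       97   mnist  H100
3        619       96   squad  A100
12       637       83   squad  H100
7         23       78   mnist  A100
10       506       74   squad  A100
group by gpu: sum(lr_x1e4), mean(params_m):
      lr_x1e4    params_m
gpu                      
A100      248  382.666667
H100      180  751.500000
add column lr_x1e4_plus_4 = t['lr_x1e4'] + 4:
      lr_x1e4    params_m  lr_x1e4_plus_4
gpu                                      
A100      248  382.666667             252
H100      180  751.500000             184
Hence 184.

184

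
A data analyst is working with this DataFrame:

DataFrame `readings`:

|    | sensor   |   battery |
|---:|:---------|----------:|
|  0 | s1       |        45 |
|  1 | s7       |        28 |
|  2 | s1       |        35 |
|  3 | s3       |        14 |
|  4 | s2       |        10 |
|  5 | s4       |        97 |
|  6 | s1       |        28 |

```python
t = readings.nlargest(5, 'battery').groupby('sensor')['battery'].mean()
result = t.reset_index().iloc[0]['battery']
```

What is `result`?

36.0

take 5 rows with largest battery:
  sensor  battery
5     s4       97
0     s1       45
2     s1       35
1     s7       28
6     s1       28
group by sensor, mean of battery:
sensor
s1    36.0
s4    97.0
s7    28.0
Name: battery, dtype: float64
reset_index():
  sensor  battery
0     s1     36.0
1     s4     97.0
2     s7     28.0
So iloc[0]['battery'] = 36.0.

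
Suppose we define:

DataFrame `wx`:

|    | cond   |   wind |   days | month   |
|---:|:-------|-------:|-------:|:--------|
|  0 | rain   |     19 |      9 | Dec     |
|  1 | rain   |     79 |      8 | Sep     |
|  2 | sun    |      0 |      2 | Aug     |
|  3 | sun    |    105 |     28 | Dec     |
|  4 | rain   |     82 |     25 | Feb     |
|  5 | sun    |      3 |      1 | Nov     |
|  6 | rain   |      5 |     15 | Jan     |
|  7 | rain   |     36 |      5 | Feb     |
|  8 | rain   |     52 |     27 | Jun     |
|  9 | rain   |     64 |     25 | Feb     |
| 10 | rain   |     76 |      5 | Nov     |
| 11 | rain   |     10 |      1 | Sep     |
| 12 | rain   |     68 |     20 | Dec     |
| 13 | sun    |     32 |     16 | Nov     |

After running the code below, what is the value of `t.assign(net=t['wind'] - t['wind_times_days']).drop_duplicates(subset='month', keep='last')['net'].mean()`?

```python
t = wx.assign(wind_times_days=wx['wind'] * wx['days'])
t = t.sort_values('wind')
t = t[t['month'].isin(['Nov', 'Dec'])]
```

add column wind_times_days = wx['wind'] * wx['days']:
    cond  wind  days month  wind_times_days
0   rain    19     9   Dec              171
1   rain    79     8   Sep              632
2    sun     0     2   Aug                0
3    sun   105    28   Dec             2940
4   rain    82    25   Feb             2050
5    sun     3     1   Nov                3
6   rain     5    15   Jan               75
7   rain    36     5   Feb              180
8   rain    52    27   Jun             1404
9   rain    64    25   Feb             1600
10  rain    76     5   Nov              380
11  rain    10     1   Sep               10
12  rain    68    20   Dec             1360
13   sun    32    16   Nov              512
sort by wind:
    cond  wind  days month  wind_times_days
2    sun     0     2   Aug                0
5    sun     3     1   Nov                3
6   rain     5    15   Jan               75
11  rain    10     1   Sep               10
0   rain    19     9   Dec              171
13   sun    32    16   Nov              512
7   rain    36     5   Feb              180
8   rain    52    27   Jun             1404
9   rain    64    25   Feb             1600
12  rain    68    20   Dec             1360
10  rain    76     5   Nov              380
1   rain    79     8   Sep              632
4   rain    82    25   Feb             2050
3    sun   105    28   Dec             2940
filter rows where month in ['Nov', 'Dec']:
    cond  wind  days month  wind_times_days
5    sun     3     1   Nov                3
0   rain    19     9   Dec              171
13   sun    32    16   Nov              512
12  rain    68    20   Dec             1360
10  rain    76     5   Nov              380
3    sun   105    28   Dec             2940
add column net = t['wind'] - t['wind_times_days']:
    cond  wind  days month  wind_times_days   net
5    sun     3     1   Nov                3     0
0   rain    19     9   Dec              171  -152
13   sun    32    16   Nov              512  -480
12  rain    68    20   Dec             1360 -1292
10  rain    76     5   Nov              380  -304
3    sun   105    28   Dec             2940 -2835
drop duplicate month (keep=last):
    cond  wind  days month  wind_times_days   net
10  rain    76     5   Nov              380  -304
3    sun   105    28   Dec             2940 -2835
The mean of column 'net' is -1569.5.

-1569.5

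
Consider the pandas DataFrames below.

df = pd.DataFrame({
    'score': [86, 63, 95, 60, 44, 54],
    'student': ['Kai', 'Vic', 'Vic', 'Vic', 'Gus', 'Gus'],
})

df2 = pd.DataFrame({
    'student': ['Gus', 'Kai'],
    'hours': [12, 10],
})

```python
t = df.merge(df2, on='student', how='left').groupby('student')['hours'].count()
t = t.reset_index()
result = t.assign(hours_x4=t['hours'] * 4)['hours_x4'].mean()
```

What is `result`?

4.0

merge on 'student' (how='left') → 6 rows:
   score student  hours
0     86     Kai   10.0
1     63     Vic    NaN
2     95     Vic    NaN
3     60     Vic    NaN
4     44     Gus   12.0
5     54     Gus   12.0
group by student, count of hours:
student
Gus    2
Kai    1
Vic    0
Name: hours, dtype: int64
reset_index():
  student  hours
0     Gus      2
1     Kai      1
2     Vic      0
add column hours_x4 = t['hours'] * 4:
  student  hours  hours_x4
0     Gus      2         8
1     Kai      1         4
2     Vic      0         0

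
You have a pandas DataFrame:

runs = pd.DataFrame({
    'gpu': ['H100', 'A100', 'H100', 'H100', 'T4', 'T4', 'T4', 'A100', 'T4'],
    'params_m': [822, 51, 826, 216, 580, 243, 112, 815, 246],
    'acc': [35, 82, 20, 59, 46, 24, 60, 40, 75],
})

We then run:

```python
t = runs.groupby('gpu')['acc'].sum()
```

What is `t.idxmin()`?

group by gpu, sum of acc:
gpu
A100    122
H100    114
T4      205
Name: acc, dtype: int64
label with the smallest value → H100

H100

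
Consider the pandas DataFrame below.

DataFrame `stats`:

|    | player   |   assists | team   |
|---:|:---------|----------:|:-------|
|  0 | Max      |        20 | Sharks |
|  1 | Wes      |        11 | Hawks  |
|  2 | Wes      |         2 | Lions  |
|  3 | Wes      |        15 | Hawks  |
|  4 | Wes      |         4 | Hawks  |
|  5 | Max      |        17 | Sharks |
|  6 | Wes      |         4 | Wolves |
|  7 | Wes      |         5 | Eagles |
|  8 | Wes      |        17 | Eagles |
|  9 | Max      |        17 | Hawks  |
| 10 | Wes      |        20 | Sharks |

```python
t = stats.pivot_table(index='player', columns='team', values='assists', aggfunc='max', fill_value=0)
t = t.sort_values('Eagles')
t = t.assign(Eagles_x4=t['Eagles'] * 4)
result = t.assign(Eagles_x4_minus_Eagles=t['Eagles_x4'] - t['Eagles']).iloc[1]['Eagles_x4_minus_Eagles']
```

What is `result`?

51

pivot: rows=player, cols=team, max(assists):
team    Eagles  Hawks  Lions  Sharks  Wolves
player                                      
Max          0     17      0      20       0
Wes         17     15      2      20       4
sort by Eagles:
team    Eagles  Hawks  Lions  Sharks  Wolves
player                                      
Max          0     17      0      20       0
Wes         17     15      2      20       4
add column Eagles_x4 = t['Eagles'] * 4:
team    Eagles  Hawks  Lions  Sharks  Wolves  Eagles_x4
player                                                 
Max          0     17      0      20       0          0
Wes         17     15      2      20       4         68
add column Eagles_x4_minus_Eagles = t['Eagles_x4'] - t['Eagles']:
team    Eagles  Hawks  Lions  Sharks  Wolves  Eagles_x4  Eagles_x4_minus_Eagles
player                                                                         
Max          0     17      0      20       0          0                       0
Wes         17     15      2      20       4         68                      51
Then the value at position 1, column 'Eagles_x4_minus_Eagles': 51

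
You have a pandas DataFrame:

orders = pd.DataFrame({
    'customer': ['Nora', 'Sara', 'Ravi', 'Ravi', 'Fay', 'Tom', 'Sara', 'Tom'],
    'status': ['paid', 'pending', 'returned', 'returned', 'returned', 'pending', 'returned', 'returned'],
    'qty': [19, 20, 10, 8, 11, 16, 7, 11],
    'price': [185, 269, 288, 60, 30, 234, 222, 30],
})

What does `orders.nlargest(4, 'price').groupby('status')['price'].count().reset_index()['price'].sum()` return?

4

take 4 rows with largest price:
  customer    status  qty  price
2     Ravi  returned   10    288
1     Sara   pending   20    269
5      Tom   pending   16    234
6     Sara  returned    7    222
group by status, count of price:
status
pending     2
returned    2
Name: price, dtype: int64
reset_index():
     status  price
0   pending      2
1  returned      2
Then the sum of column 'price': 4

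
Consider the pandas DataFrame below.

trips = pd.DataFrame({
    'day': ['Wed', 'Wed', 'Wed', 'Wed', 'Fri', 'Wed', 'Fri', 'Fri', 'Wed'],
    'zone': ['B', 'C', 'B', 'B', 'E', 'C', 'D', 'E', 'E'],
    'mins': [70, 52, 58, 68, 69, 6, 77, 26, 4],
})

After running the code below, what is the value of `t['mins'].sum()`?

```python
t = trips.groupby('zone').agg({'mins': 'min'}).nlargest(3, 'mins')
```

141

group by zone, min of mins:
      mins
zone      
B       58
C        6
D       77
E        4
take 3 rows with largest mins:
      mins
zone      
D       77
B       58
C        6
The sum of column 'mins' is 141.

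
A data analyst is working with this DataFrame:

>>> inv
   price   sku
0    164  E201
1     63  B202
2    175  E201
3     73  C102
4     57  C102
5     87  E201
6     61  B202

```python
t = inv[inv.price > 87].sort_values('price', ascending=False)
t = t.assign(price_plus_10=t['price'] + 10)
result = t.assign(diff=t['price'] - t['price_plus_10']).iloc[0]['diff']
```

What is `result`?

-10

filter rows where price > 87:
   price   sku
0    164  E201
2    175  E201
sort by price descending:
   price   sku
2    175  E201
0    164  E201
add column price_plus_10 = t['price'] + 10:
   price   sku  price_plus_10
2    175  E201            185
0    164  E201            174
add column diff = t['price'] - t['price_plus_10']:
   price   sku  price_plus_10  diff
2    175  E201            185   -10
0    164  E201            174   -10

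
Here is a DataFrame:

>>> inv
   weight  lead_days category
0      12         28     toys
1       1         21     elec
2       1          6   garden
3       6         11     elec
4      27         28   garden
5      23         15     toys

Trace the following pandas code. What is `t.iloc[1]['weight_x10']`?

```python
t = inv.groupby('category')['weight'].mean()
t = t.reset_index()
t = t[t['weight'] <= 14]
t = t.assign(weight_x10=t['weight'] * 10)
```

140.0

group by category, mean of weight:
category
elec       3.5
garden    14.0
toys      17.5
Name: weight, dtype: float64
reset_index():
  category  weight
0     elec     3.5
1   garden    14.0
2     toys    17.5
filter rows where weight <= 14:
  category  weight
0     elec     3.5
1   garden    14.0
add column weight_x10 = t['weight'] * 10:
  category  weight  weight_x10
0     elec     3.5        35.0
1   garden    14.0       140.0
value at position 1, column 'weight_x10' → 140.0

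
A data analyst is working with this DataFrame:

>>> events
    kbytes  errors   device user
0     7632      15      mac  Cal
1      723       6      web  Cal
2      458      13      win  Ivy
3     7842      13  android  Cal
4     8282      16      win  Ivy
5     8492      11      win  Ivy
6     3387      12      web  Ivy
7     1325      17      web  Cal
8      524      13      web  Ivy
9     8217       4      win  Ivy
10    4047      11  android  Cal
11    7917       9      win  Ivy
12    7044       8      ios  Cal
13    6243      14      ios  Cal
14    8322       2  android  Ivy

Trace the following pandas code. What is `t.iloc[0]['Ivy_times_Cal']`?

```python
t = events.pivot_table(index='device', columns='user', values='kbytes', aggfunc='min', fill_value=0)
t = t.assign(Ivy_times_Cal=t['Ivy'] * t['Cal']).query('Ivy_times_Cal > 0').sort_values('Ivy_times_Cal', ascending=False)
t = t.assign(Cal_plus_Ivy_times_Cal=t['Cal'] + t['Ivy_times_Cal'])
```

33679134

pivot: rows=device, cols=user, min(kbytes):
user      Cal   Ivy
device             
android  4047  8322
ios      6243     0
mac      7632     0
web       723   524
win         0   458
add column Ivy_times_Cal = t['Ivy'] * t['Cal']:
user      Cal   Ivy  Ivy_times_Cal
device                            
android  4047  8322       33679134
ios      6243     0              0
mac      7632     0              0
web       723   524         378852
win         0   458              0
filter rows where Ivy_times_Cal > 0:
user      Cal   Ivy  Ivy_times_Cal
device                            
android  4047  8322       33679134
web       723   524         378852
sort by Ivy_times_Cal descending:
user      Cal   Ivy  Ivy_times_Cal
device                            
android  4047  8322       33679134
web       723   524         378852
add column Cal_plus_Ivy_times_Cal = t['Cal'] + t['Ivy_times_Cal']:
user      Cal   Ivy  Ivy_times_Cal  Cal_plus_Ivy_times_Cal
device                                                    
android  4047  8322       33679134                33683181
web       723   524         378852                  379575
So iloc[0]['Ivy_times_Cal'] = 33679134.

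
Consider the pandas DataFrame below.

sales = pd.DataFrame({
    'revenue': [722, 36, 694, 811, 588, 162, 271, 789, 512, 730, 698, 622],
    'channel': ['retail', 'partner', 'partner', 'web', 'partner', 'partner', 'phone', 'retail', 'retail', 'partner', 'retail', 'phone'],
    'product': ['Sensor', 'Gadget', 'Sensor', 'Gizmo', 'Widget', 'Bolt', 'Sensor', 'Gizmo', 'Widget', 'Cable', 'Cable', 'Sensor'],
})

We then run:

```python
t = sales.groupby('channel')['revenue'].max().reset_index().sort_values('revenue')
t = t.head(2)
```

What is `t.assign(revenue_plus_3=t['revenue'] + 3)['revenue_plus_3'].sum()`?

group by channel, max of revenue:
channel
partner    730
phone      622
retail     789
web        811
Name: revenue, dtype: int64
reset_index():
   channel  revenue
0  partner      730
1    phone      622
2   retail      789
3      web      811
sort by revenue:
   channel  revenue
1    phone      622
0  partner      730
2   retail      789
3      web      811
take first 2 rows:
   channel  revenue
1    phone      622
0  partner      730
add column revenue_plus_3 = t['revenue'] + 3:
   channel  revenue  revenue_plus_3
1    phone      622             625
0  partner      730             733
Taking the sum of column 'revenue_plus_3' gives 1358.

1358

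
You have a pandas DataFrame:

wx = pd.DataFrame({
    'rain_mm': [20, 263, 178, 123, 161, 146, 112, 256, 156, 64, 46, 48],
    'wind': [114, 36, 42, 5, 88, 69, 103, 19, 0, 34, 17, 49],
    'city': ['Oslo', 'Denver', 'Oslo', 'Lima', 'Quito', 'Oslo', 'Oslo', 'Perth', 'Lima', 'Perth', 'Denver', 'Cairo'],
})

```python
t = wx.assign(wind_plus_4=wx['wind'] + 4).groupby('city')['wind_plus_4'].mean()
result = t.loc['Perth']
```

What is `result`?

add column wind_plus_4 = wx['wind'] + 4:
    rain_mm  wind    city  wind_plus_4
0        20   114    Oslo          118
1       263    36  Denver           40
2       178    42    Oslo           46
3       123     5    Lima            9
4       161    88   Quito           92
5       146    69    Oslo           73
6       112   103    Oslo          107
7       256    19   Perth           23
8       156     0    Lima            4
9        64    34   Perth           38
10       46    17  Denver           21
11       48    49   Cairo           53
group by city, mean of wind_plus_4:
city
Cairo     53.0
Denver    30.5
Lima       6.5
Oslo      86.0
Perth     30.5
Quito     92.0
Name: wind_plus_4, dtype: float64
value at index 'Perth' → 30.5

30.5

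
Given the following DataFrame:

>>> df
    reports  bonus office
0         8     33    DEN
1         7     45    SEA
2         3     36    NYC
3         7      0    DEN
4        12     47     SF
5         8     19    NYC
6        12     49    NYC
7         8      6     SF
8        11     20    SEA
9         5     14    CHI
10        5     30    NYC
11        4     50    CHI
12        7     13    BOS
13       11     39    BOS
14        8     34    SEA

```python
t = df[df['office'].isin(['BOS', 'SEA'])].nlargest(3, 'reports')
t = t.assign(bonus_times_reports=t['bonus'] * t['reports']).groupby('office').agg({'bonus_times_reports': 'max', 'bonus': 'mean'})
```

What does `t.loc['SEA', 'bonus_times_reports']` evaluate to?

filter rows where office in ['BOS', 'SEA']:
    reports  bonus office
1         7     45    SEA
8        11     20    SEA
12        7     13    BOS
13       11     39    BOS
14        8     34    SEA
take 3 rows with largest reports:
    reports  bonus office
8        11     20    SEA
13       11     39    BOS
14        8     34    SEA
add column bonus_times_reports = t['bonus'] * t['reports']:
    reports  bonus office  bonus_times_reports
8        11     20    SEA                  220
13       11     39    BOS                  429
14        8     34    SEA                  272
group by office: max(bonus_times_reports), mean(bonus):
        bonus_times_reports  bonus
office                            
BOS                     429   39.0
SEA                     272   27.0

272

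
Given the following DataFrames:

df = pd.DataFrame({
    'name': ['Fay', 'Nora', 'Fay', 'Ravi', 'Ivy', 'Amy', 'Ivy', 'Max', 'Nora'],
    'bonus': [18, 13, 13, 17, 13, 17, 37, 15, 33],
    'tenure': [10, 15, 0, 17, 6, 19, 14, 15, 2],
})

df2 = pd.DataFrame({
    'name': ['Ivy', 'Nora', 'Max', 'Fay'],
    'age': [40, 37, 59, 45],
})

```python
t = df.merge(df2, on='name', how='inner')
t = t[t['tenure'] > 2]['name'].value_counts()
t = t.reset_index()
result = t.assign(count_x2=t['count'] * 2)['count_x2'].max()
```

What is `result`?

merge on 'name' (how='inner') → 7 rows:
   name  bonus  tenure  age
0   Fay     18      10   45
1  Nora     13      15   37
2   Fay     13       0   45
3   Ivy     13       6   40
4   Ivy     37      14   40
5   Max     15      15   59
6  Nora     33       2   37
filter rows where tenure > 2:
   name  bonus  tenure  age
0   Fay     18      10   45
1  Nora     13      15   37
3   Ivy     13       6   40
4   Ivy     37      14   40
5   Max     15      15   59
value_counts of name:
name
Ivy     2
Fay     1
Nora    1
Max     1
Name: count, dtype: int64
reset_index():
   name  count
0   Ivy      2
1   Fay      1
2  Nora      1
3   Max      1
add column count_x2 = t['count'] * 2:
   name  count  count_x2
0   Ivy      2         4
1   Fay      1         2
2  Nora      1         2
3   Max      1         2
Hence 4.

4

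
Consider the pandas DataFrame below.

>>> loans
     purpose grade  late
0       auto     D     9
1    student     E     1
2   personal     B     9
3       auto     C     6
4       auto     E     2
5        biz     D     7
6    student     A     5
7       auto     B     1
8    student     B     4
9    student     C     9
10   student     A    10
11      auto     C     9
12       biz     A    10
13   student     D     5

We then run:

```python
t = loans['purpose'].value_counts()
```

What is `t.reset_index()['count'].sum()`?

14

value_counts of purpose:
purpose
student     6
auto        5
biz         2
personal    1
Name: count, dtype: int64
reset_index():
    purpose  count
0   student      6
1      auto      5
2       biz      2
3  personal      1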